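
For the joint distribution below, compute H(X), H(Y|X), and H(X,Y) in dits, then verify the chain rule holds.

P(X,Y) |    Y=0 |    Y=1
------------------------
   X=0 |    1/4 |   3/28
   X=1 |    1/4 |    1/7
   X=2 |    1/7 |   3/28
H(X,Y) = 0.7504, H(X) = 0.4696, H(Y|X) = 0.2807 (all in dits)

Chain rule: H(X,Y) = H(X) + H(Y|X)

Left side — joint entropy directly:
H(X,Y) = -Σ p(x,y) log p(x,y) = 0.7504 dits

Right side — compute H(Y|X) from the conditional distributions:
P(X) = (5/14, 11/28, 1/4), so H(X) = 0.4696 dits
H(Y|X) = Σ_x P(X=x) · H(Y|X=x):
  P(Y|X=0) = (7/10, 3/10), H(Y|X=0) = 0.2653, weight P(X=0) = 5/14
  P(Y|X=1) = (7/11, 4/11), H(Y|X=1) = 0.2847, weight P(X=1) = 11/28
  P(Y|X=2) = (4/7, 3/7), H(Y|X=2) = 0.2966, weight P(X=2) = 1/4
H(Y|X) = 0.2807 dits

H(X) + H(Y|X) = 0.4696 + 0.2807 = 0.7504 dits

Both sides equal 0.7504 dits. ✓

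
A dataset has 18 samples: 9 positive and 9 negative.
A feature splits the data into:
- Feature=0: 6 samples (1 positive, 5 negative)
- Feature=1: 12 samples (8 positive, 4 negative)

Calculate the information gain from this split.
0.1711 bits

Information Gain = H(Y) - H(Y|Feature)

Before split:
P(positive) = 9/18 = 0.5000
H(Y) = 1.0000 bits

After split:
Feature=0: H = 0.6500 bits (weight = 6/18)
Feature=1: H = 0.9183 bits (weight = 12/18)
H(Y|Feature) = (6/18)×0.6500 + (12/18)×0.9183 = 0.8289 bits

Information Gain = 1.0000 - 0.8289 = 0.1711 bits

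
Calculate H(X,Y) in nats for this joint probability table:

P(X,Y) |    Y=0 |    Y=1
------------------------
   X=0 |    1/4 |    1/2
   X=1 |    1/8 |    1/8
1.2130 nats

Joint entropy is H(X,Y) = -Σ_{x,y} p(x,y) log p(x,y).

Summing over all non-zero entries:
H(X,Y) = -[1/4·log_e(1/4) + 1/2·log_e(1/2) + 1/8·log_e(1/8) + 1/8·log_e(1/8)]
H(X,Y) = 1.2130 nats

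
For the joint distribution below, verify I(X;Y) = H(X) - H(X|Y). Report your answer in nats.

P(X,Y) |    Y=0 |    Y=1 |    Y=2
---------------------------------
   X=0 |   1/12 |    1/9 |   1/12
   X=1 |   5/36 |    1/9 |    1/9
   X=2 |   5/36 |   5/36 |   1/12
I(X;Y) = 0.0067 nats

Mutual information has multiple equivalent forms:
- I(X;Y) = H(X) - H(X|Y)
- I(X;Y) = H(Y) - H(Y|X)
- I(X;Y) = H(X) + H(Y) - H(X,Y)

Computing all quantities:
H(X) = 1.0914, H(Y) = 1.0914, H(X,Y) = 2.1762
H(X|Y) = 1.0847, H(Y|X) = 1.0847

Verification:
H(X) - H(X|Y) = 1.0914 - 1.0847 = 0.0067
H(Y) - H(Y|X) = 1.0914 - 1.0847 = 0.0067
H(X) + H(Y) - H(X,Y) = 1.0914 + 1.0914 - 2.1762 = 0.0067

All forms give I(X;Y) = 0.0067 nats. ✓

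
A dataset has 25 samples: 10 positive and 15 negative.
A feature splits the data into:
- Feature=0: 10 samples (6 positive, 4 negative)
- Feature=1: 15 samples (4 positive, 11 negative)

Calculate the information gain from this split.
0.0806 bits

Information Gain = H(Y) - H(Y|Feature)

Before split:
P(positive) = 10/25 = 0.4000
H(Y) = 0.9710 bits

After split:
Feature=0: H = 0.9710 bits (weight = 10/25)
Feature=1: H = 0.8366 bits (weight = 15/25)
H(Y|Feature) = (10/25)×0.9710 + (15/25)×0.8366 = 0.8904 bits

Information Gain = 0.9710 - 0.8904 = 0.0806 bits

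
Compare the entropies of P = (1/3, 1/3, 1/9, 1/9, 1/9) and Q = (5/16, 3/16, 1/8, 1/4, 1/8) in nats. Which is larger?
Q

Computing entropies in nats:
H(P) = 1.4648
H(Q) = 1.5438

Distribution Q has higher entropy.

Intuition: The distribution closer to uniform (more spread out) has higher entropy.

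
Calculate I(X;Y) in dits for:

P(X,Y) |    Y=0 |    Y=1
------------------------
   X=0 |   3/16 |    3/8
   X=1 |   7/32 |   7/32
0.0062 dits

Mutual information: I(X;Y) = H(X) + H(Y) - H(X,Y)

Marginals:
P(X) = (9/16, 7/16), H(X) = 0.2976 dits
P(Y) = (13/32, 19/32), H(Y) = 0.2934 dits

Joint entropy: H(X,Y) = 0.5848 dits

I(X;Y) = 0.2976 + 0.2934 - 0.5848 = 0.0062 dits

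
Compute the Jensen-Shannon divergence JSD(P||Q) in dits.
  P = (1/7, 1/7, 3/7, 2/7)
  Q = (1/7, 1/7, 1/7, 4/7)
0.0268 dits

Jensen-Shannon divergence is:
JSD(P||Q) = 0.5 × D_KL(P||M) + 0.5 × D_KL(Q||M)
where M = 0.5 × (P + Q) is the mixture distribution.

M = 0.5 × (1/7, 1/7, 3/7, 2/7) + 0.5 × (1/7, 1/7, 1/7, 4/7) = (1/7, 1/7, 2/7, 3/7)

D_KL(P||M) = 0.0252 dits
D_KL(Q||M) = 0.0284 dits

JSD(P||Q) = 0.5 × 0.0252 + 0.5 × 0.0284 = 0.0268 dits

Unlike KL divergence, JSD is symmetric and bounded: 0 ≤ JSD ≤ log(2).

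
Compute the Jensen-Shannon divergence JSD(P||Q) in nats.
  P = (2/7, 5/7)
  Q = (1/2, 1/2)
0.0243 nats

Jensen-Shannon divergence is:
JSD(P||Q) = 0.5 × D_KL(P||M) + 0.5 × D_KL(Q||M)
where M = 0.5 × (P + Q) is the mixture distribution.

M = 0.5 × (2/7, 5/7) + 0.5 × (1/2, 1/2) = (11/28, 17/28)

D_KL(P||M) = 0.0251 nats
D_KL(Q||M) = 0.0235 nats

JSD(P||Q) = 0.5 × 0.0251 + 0.5 × 0.0235 = 0.0243 nats

Unlike KL divergence, JSD is symmetric and bounded: 0 ≤ JSD ≤ log(2).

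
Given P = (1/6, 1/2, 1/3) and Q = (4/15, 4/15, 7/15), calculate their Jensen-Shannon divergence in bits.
0.0425 bits

Jensen-Shannon divergence is:
JSD(P||Q) = 0.5 × D_KL(P||M) + 0.5 × D_KL(Q||M)
where M = 0.5 × (P + Q) is the mixture distribution.

M = 0.5 × (1/6, 1/2, 1/3) + 0.5 × (4/15, 4/15, 7/15) = (0.216667, 0.383333, 2/5)

D_KL(P||M) = 0.0409 bits
D_KL(Q||M) = 0.0440 bits

JSD(P||Q) = 0.5 × 0.0409 + 0.5 × 0.0440 = 0.0425 bits

Unlike KL divergence, JSD is symmetric and bounded: 0 ≤ JSD ≤ log(2).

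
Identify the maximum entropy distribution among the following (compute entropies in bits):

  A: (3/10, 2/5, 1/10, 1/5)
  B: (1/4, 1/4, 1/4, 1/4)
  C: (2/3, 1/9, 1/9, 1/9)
B

For a discrete distribution over n outcomes, entropy is maximized by the uniform distribution.

Computing entropies:
H(A) = 1.8464 bits
H(B) = 2.0000 bits
H(C) = 1.4466 bits

The uniform distribution (where all probabilities equal 1/4) achieves the maximum entropy of log_2(4) = 2.0000 bits.

Distribution B has the highest entropy.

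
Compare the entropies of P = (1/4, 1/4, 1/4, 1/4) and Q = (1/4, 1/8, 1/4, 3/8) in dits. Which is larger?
P

Computing entropies in dits:
H(P) = 0.6021
H(Q) = 0.5737

Distribution P has higher entropy.

Intuition: The distribution closer to uniform (more spread out) has higher entropy.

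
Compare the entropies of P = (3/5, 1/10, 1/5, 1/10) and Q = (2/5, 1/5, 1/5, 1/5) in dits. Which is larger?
Q

Computing entropies in dits:
H(P) = 0.4729
H(Q) = 0.5786

Distribution Q has higher entropy.

Intuition: The distribution closer to uniform (more spread out) has higher entropy.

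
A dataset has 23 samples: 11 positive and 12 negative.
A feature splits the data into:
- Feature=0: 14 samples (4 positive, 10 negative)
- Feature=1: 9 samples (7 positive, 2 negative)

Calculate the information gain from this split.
0.1742 bits

Information Gain = H(Y) - H(Y|Feature)

Before split:
P(positive) = 11/23 = 0.4783
H(Y) = 0.9986 bits

After split:
Feature=0: H = 0.8631 bits (weight = 14/23)
Feature=1: H = 0.7642 bits (weight = 9/23)
H(Y|Feature) = (14/23)×0.8631 + (9/23)×0.7642 = 0.8244 bits

Information Gain = 0.9986 - 0.8244 = 0.1742 bits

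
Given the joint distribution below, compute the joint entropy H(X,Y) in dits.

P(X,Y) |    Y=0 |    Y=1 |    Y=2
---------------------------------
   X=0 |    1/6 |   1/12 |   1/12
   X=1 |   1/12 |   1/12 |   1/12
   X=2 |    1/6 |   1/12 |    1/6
0.9287 dits

Joint entropy is H(X,Y) = -Σ_{x,y} p(x,y) log p(x,y).

Summing over all non-zero entries:
H(X,Y) = -[1/6·log_10(1/6) + 1/12·log_10(1/12) + 1/12·log_10(1/12) + 1/12·log_10(1/12) + 1/12·log_10(1/12) + 1/12·log_10(1/12) + 1/6·log_10(1/6) + 1/12·log_10(1/12) + 1/6·log_10(1/6)]
H(X,Y) = 0.9287 dits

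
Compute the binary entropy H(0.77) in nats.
0.5393 nats

The binary entropy function is:
H(p) = -p log(p) - (1-p) log(1-p)

H(0.77) = -0.77 × log_e(0.77) - 0.23 × log_e(0.23)
H(0.77) = 0.5393 nats

Note: Binary entropy is maximized at p=0.5 (H=1 bit) and minimized at p=0 or p=1 (H=0).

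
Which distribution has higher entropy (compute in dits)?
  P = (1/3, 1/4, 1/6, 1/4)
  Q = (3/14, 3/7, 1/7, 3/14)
P

Computing entropies in dits:
H(P) = 0.5898
H(Q) = 0.5651

Distribution P has higher entropy.

Intuition: The distribution closer to uniform (more spread out) has higher entropy.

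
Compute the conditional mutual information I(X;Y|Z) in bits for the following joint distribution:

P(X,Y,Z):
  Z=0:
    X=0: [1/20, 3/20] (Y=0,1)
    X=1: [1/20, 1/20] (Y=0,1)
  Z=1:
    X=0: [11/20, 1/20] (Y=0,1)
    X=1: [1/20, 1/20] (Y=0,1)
0.0791 bits

Conditional mutual information: I(X;Y|Z) = H(X|Z) + H(Y|Z) - H(X,Y|Z)

H(Z) = 0.8813
H(X,Z) = 1.5710 → H(X|Z) = 0.6897
H(Y,Z) = 1.5710 → H(Y|Z) = 0.6897
H(X,Y,Z) = 2.1815 → H(X,Y|Z) = 1.3002

I(X;Y|Z) = 0.6897 + 0.6897 - 1.3002 = 0.0791 bits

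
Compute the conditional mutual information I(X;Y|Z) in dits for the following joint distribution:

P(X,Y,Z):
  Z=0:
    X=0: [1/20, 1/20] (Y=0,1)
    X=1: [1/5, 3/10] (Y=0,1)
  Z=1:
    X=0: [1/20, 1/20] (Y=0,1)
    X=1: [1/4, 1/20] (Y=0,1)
0.0096 dits

Conditional mutual information: I(X;Y|Z) = H(X|Z) + H(Y|Z) - H(X,Y|Z)

H(Z) = 0.2923
H(X,Z) = 0.5074 → H(X|Z) = 0.2151
H(Y,Z) = 0.5670 → H(Y|Z) = 0.2747
H(X,Y,Z) = 0.7724 → H(X,Y|Z) = 0.4801

I(X;Y|Z) = 0.2151 + 0.2747 - 0.4801 = 0.0096 dits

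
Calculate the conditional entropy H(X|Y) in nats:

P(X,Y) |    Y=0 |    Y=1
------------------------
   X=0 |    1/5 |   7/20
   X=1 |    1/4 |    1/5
0.6696 nats

Using the chain rule: H(X|Y) = H(X,Y) - H(Y)

First, compute H(X,Y) = 1.3578 nats

Marginal P(Y) = (9/20, 11/20)
H(Y) = 0.6881 nats

H(X|Y) = H(X,Y) - H(Y) = 1.3578 - 0.6881 = 0.6696 nats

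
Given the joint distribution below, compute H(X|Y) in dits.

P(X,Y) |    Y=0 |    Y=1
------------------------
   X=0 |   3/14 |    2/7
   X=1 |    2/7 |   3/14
0.2966 dits

Using the chain rule: H(X|Y) = H(X,Y) - H(Y)

First, compute H(X,Y) = 0.5976 dits

Marginal P(Y) = (1/2, 1/2)
H(Y) = 0.3010 dits

H(X|Y) = H(X,Y) - H(Y) = 0.5976 - 0.3010 = 0.2966 dits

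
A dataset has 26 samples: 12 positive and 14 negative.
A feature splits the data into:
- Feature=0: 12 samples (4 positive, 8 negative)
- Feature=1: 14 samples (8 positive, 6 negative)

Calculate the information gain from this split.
0.0414 bits

Information Gain = H(Y) - H(Y|Feature)

Before split:
P(positive) = 12/26 = 0.4615
H(Y) = 0.9957 bits

After split:
Feature=0: H = 0.9183 bits (weight = 12/26)
Feature=1: H = 0.9852 bits (weight = 14/26)
H(Y|Feature) = (12/26)×0.9183 + (14/26)×0.9852 = 0.9543 bits

Information Gain = 0.9957 - 0.9543 = 0.0414 bits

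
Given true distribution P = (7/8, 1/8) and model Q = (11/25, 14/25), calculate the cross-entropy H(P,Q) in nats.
0.7908 nats

Cross-entropy: H(P,Q) = -Σ p(x) log q(x)

Alternatively: H(P,Q) = H(P) + D_KL(P||Q)
H(P) = 0.3768 nats
D_KL(P||Q) = 0.4141 nats

H(P,Q) = 0.3768 + 0.4141 = 0.7908 nats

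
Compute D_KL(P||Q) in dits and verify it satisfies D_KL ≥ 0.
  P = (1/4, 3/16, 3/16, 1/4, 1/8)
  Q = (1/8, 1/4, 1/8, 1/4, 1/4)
0.0472 dits

KL divergence satisfies the Gibbs inequality: D_KL(P||Q) ≥ 0 for all distributions P, Q.

D_KL(P||Q) = Σ p(x) log(p(x)/q(x))
Term by term:
  x=0: 1/4 × log_10[(1/4)/(1/8)] = 0.0753
  x=1: 3/16 × log_10[(3/16)/(1/4)] = -0.0234
  x=2: 3/16 × log_10[(3/16)/(1/8)] = 0.0330
  x=3: 1/4 × log_10[(1/4)/(1/4)] = 0.0000
  x=4: 1/8 × log_10[(1/8)/(1/4)] = -0.0376
D_KL(P||Q) = 0.0472 dits

D_KL(P||Q) = 0.0472 ≥ 0 ✓

This non-negativity is a fundamental property: relative entropy cannot be negative because it measures how different Q is from P.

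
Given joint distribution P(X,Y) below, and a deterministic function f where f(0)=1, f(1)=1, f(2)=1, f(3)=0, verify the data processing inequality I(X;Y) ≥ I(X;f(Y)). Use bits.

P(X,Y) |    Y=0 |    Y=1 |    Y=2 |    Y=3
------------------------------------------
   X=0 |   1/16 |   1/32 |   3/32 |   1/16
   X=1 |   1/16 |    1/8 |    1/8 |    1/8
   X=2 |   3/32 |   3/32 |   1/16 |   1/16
I(X;Y) = 0.0488, I(X;f(Y)) = 0.0052, inequality holds: 0.0488 ≥ 0.0052

Data Processing Inequality: For any Markov chain X → Y → Z, we have I(X;Y) ≥ I(X;Z).

Here Z = f(Y) is a deterministic function of Y, forming X → Y → Z.

Original I(X;Y) = 0.0488 bits

After applying f:
P(X,Z) where Z=f(Y):
- P(X,Z=0) = P(X,Y=3)
- P(X,Z=1) = P(X,Y=0) + P(X,Y=1) + P(X,Y=2)

I(X;Z) = I(X;f(Y)) = 0.0052 bits

Verification: 0.0488 ≥ 0.0052 ✓

Information cannot be created by processing; the function f can only lose information about X.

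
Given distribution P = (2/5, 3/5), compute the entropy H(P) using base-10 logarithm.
0.2923 dits

Shannon entropy is H(X) = -Σ p(x) log p(x).

For P = (2/5, 3/5):
H = -2/5 × log_10(2/5) -3/5 × log_10(3/5)
H = 0.2923 dits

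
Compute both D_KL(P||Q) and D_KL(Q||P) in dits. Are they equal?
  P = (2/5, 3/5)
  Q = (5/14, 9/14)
D_KL(P||Q) = 0.0017, D_KL(Q||P) = 0.0017

KL divergence is not symmetric: D_KL(P||Q) ≠ D_KL(Q||P) in general.

D_KL(P||Q) = 0.0017 dits
D_KL(Q||P) = 0.0017 dits

In this case they happen to be equal (to 4 decimal places).

This asymmetry is why KL divergence is not a true distance metric.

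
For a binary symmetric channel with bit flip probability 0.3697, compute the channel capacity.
0.0496 bits

For a binary symmetric channel (BSC) with error probability p:
Capacity C = 1 - H(p) bits per symbol

where H(p) = -p log₂(p) - (1-p) log₂(1-p) is the binary entropy function.

H(0.3697) = 0.9504 bits
C = 1 - 0.9504 = 0.0496 bits per symbol

This means we can reliably transmit up to 0.0496 bits of information per channel use.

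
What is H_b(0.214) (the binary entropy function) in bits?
0.7491 bits

The binary entropy function is:
H(p) = -p log(p) - (1-p) log(1-p)

H(0.214) = -0.214 × log_2(0.214) - 0.786 × log_2(0.786)
H(0.214) = 0.7491 bits

Note: Binary entropy is maximized at p=0.5 (H=1 bit) and minimized at p=0 or p=1 (H=0).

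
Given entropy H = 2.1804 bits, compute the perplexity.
4.5328

Perplexity is 2^H (or exp(H) for natural log).

H = 2.1804 bits
Perplexity = 2^2.1804 = 4.5328

Interpretation: The model's uncertainty is equivalent to choosing uniformly among 4.5 options.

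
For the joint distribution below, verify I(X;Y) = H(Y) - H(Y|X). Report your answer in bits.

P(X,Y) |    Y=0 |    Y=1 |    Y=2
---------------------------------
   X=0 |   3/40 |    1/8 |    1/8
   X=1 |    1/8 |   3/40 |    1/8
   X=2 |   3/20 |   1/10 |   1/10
I(X;Y) = 0.0299 bits

Mutual information has multiple equivalent forms:
- I(X;Y) = H(X) - H(X|Y)
- I(X;Y) = H(Y) - H(Y|X)
- I(X;Y) = H(X) + H(Y) - H(X,Y)

Computing all quantities:
H(X) = 1.5841, H(Y) = 1.5813, H(X,Y) = 3.1355
H(X|Y) = 1.5542, H(Y|X) = 1.5514

Verification:
H(X) - H(X|Y) = 1.5841 - 1.5542 = 0.0299
H(Y) - H(Y|X) = 1.5813 - 1.5514 = 0.0299
H(X) + H(Y) - H(X,Y) = 1.5841 + 1.5813 - 3.1355 = 0.0299

All forms give I(X;Y) = 0.0299 bits. ✓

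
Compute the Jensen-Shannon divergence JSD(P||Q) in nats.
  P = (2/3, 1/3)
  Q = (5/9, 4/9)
0.0065 nats

Jensen-Shannon divergence is:
JSD(P||Q) = 0.5 × D_KL(P||M) + 0.5 × D_KL(Q||M)
where M = 0.5 × (P + Q) is the mixture distribution.

M = 0.5 × (2/3, 1/3) + 0.5 × (5/9, 4/9) = (11/18, 7/18)

D_KL(P||M) = 0.0066 nats
D_KL(Q||M) = 0.0064 nats

JSD(P||Q) = 0.5 × 0.0066 + 0.5 × 0.0064 = 0.0065 nats

Unlike KL divergence, JSD is symmetric and bounded: 0 ≤ JSD ≤ log(2).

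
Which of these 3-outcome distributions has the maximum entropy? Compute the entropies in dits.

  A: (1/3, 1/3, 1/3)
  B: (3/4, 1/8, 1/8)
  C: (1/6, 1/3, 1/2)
A

For a discrete distribution over n outcomes, entropy is maximized by the uniform distribution.

Computing entropies:
H(A) = 0.4771 dits
H(B) = 0.3195 dits
H(C) = 0.4392 dits

The uniform distribution (where all probabilities equal 1/3) achieves the maximum entropy of log_10(3) = 0.4771 dits.

Distribution A has the highest entropy.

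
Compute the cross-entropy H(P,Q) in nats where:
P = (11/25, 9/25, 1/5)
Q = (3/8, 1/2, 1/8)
1.0970 nats

Cross-entropy: H(P,Q) = -Σ p(x) log q(x)

Alternatively: H(P,Q) = H(P) + D_KL(P||Q)
H(P) = 1.0509 nats
D_KL(P||Q) = 0.0461 nats

H(P,Q) = 1.0509 + 0.0461 = 1.0970 nats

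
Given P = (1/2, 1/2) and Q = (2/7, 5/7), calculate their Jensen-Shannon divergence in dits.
0.0106 dits

Jensen-Shannon divergence is:
JSD(P||Q) = 0.5 × D_KL(P||M) + 0.5 × D_KL(Q||M)
where M = 0.5 × (P + Q) is the mixture distribution.

M = 0.5 × (1/2, 1/2) + 0.5 × (2/7, 5/7) = (11/28, 17/28)

D_KL(P||M) = 0.0102 dits
D_KL(Q||M) = 0.0109 dits

JSD(P||Q) = 0.5 × 0.0102 + 0.5 × 0.0109 = 0.0106 dits

Unlike KL divergence, JSD is symmetric and bounded: 0 ≤ JSD ≤ log(2).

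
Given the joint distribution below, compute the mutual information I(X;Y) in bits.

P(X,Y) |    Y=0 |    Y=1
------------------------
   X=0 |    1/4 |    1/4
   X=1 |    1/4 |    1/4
0.0000 bits

Mutual information: I(X;Y) = H(X) + H(Y) - H(X,Y)

Marginals:
P(X) = (1/2, 1/2), H(X) = 1.0000 bits
P(Y) = (1/2, 1/2), H(Y) = 1.0000 bits

Joint entropy: H(X,Y) = 2.0000 bits

I(X;Y) = 1.0000 + 1.0000 - 2.0000 = 0.0000 bits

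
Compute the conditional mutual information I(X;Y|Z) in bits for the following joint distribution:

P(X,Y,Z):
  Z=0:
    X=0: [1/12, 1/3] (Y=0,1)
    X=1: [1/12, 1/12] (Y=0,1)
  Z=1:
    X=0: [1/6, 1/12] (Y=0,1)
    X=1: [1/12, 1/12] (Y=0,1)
0.0443 bits

Conditional mutual information: I(X;Y|Z) = H(X|Z) + H(Y|Z) - H(X,Y|Z)

H(Z) = 0.9799
H(X,Z) = 1.8879 → H(X|Z) = 0.9080
H(Y,Z) = 1.8879 → H(Y|Z) = 0.9080
H(X,Y,Z) = 2.7516 → H(X,Y|Z) = 1.7718

I(X;Y|Z) = 0.9080 + 0.9080 - 1.7718 = 0.0443 bits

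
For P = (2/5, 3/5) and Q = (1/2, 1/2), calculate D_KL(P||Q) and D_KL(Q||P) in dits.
D_KL(P||Q) = 0.0087, D_KL(Q||P) = 0.0089

KL divergence is not symmetric: D_KL(P||Q) ≠ D_KL(Q||P) in general.

D_KL(P||Q) = 0.0087 dits
D_KL(Q||P) = 0.0089 dits

No, they are not equal!

This asymmetry is why KL divergence is not a true distance metric.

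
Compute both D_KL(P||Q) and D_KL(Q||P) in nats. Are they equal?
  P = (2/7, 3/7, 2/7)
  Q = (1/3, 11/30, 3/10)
D_KL(P||Q) = 0.0089, D_KL(Q||P) = 0.0088

KL divergence is not symmetric: D_KL(P||Q) ≠ D_KL(Q||P) in general.

D_KL(P||Q) = 0.0089 nats
D_KL(Q||P) = 0.0088 nats

No, they are not equal!

This asymmetry is why KL divergence is not a true distance metric.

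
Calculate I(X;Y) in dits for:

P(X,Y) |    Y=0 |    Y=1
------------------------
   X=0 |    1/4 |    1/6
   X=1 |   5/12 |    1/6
0.0031 dits

Mutual information: I(X;Y) = H(X) + H(Y) - H(X,Y)

Marginals:
P(X) = (5/12, 7/12), H(X) = 0.2950 dits
P(Y) = (2/3, 1/3), H(Y) = 0.2764 dits

Joint entropy: H(X,Y) = 0.5683 dits

I(X;Y) = 0.2950 + 0.2764 - 0.5683 = 0.0031 dits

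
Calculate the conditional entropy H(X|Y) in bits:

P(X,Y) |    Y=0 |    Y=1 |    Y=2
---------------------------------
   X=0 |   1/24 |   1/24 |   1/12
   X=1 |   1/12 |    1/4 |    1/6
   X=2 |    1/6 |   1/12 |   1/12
1.3613 bits

Using the chain rule: H(X|Y) = H(X,Y) - H(Y)

First, compute H(X,Y) = 2.9387 bits

Marginal P(Y) = (7/24, 3/8, 1/3)
H(Y) = 1.5774 bits

H(X|Y) = H(X,Y) - H(Y) = 2.9387 - 1.5774 = 1.3613 bits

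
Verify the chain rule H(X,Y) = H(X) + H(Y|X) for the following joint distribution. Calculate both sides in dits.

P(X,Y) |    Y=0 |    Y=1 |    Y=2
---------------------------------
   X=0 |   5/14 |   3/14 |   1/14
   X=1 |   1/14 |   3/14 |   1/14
H(X,Y) = 0.6920, H(X) = 0.2831, H(Y|X) = 0.4090 (all in dits)

Chain rule: H(X,Y) = H(X) + H(Y|X)

Left side — joint entropy directly:
H(X,Y) = -Σ p(x,y) log p(x,y) = 0.6920 dits

Right side — compute H(Y|X) from the conditional distributions:
P(X) = (9/14, 5/14), so H(X) = 0.2831 dits
H(Y|X) = Σ_x P(X=x) · H(Y|X=x):
  P(Y|X=0) = (5/9, 1/3, 1/9), H(Y|X=0) = 0.4069, weight P(X=0) = 9/14
  P(Y|X=1) = (1/5, 3/5, 1/5), H(Y|X=1) = 0.4127, weight P(X=1) = 5/14
H(Y|X) = 0.4090 dits

H(X) + H(Y|X) = 0.2831 + 0.4090 = 0.6920 dits

Both sides equal 0.6920 dits. ✓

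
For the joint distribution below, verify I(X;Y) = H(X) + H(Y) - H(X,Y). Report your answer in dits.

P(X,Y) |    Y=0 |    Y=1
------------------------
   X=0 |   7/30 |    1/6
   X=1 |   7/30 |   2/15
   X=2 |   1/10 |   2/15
I(X;Y) = 0.0056 dits

Mutual information has multiple equivalent forms:
- I(X;Y) = H(X) - H(X|Y)
- I(X;Y) = H(Y) - H(Y|X)
- I(X;Y) = H(X) + H(Y) - H(X,Y)

Computing all quantities:
H(X) = 0.4664, H(Y) = 0.2972, H(X,Y) = 0.7580
H(X|Y) = 0.4608, H(Y|X) = 0.2916

Verification:
H(X) - H(X|Y) = 0.4664 - 0.4608 = 0.0056
H(Y) - H(Y|X) = 0.2972 - 0.2916 = 0.0056
H(X) + H(Y) - H(X,Y) = 0.4664 + 0.2972 - 0.7580 = 0.0056

All forms give I(X;Y) = 0.0056 dits. ✓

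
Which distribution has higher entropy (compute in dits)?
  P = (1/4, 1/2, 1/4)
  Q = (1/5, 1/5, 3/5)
P

Computing entropies in dits:
H(P) = 0.4515
H(Q) = 0.4127

Distribution P has higher entropy.

Intuition: The distribution closer to uniform (more spread out) has higher entropy.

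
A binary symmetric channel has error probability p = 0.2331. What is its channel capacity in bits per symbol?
0.2166 bits

For a binary symmetric channel (BSC) with error probability p:
Capacity C = 1 - H(p) bits per symbol

where H(p) = -p log₂(p) - (1-p) log₂(1-p) is the binary entropy function.

H(0.2331) = 0.7834 bits
C = 1 - 0.7834 = 0.2166 bits per symbol

This means we can reliably transmit up to 0.2166 bits of information per channel use.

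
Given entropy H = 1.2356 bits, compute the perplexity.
2.3548

Perplexity is 2^H (or exp(H) for natural log).

H = 1.2356 bits
Perplexity = 2^1.2356 = 2.3548

Interpretation: The model's uncertainty is equivalent to choosing uniformly among 2.4 options.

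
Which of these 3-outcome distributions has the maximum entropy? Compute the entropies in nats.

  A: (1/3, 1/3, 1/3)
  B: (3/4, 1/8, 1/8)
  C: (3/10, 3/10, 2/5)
A

For a discrete distribution over n outcomes, entropy is maximized by the uniform distribution.

Computing entropies:
H(A) = 1.0986 nats
H(B) = 0.7356 nats
H(C) = 1.0889 nats

The uniform distribution (where all probabilities equal 1/3) achieves the maximum entropy of log_e(3) = 1.0986 nats.

Distribution A has the highest entropy.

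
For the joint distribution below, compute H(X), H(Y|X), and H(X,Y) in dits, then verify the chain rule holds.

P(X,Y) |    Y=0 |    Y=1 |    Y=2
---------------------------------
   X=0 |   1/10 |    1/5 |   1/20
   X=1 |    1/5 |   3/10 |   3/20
H(X,Y) = 0.7251, H(X) = 0.2812, H(Y|X) = 0.4439 (all in dits)

Chain rule: H(X,Y) = H(X) + H(Y|X)

Left side — joint entropy directly:
H(X,Y) = -Σ p(x,y) log p(x,y) = 0.7251 dits

Right side — compute H(Y|X) from the conditional distributions:
P(X) = (7/20, 13/20), so H(X) = 0.2812 dits
H(Y|X) = Σ_x P(X=x) · H(Y|X=x):
  P(Y|X=0) = (2/7, 4/7, 1/7), H(Y|X=0) = 0.4151, weight P(X=0) = 7/20
  P(Y|X=1) = (4/13, 6/13, 3/13), H(Y|X=1) = 0.4594, weight P(X=1) = 13/20
H(Y|X) = 0.4439 dits

H(X) + H(Y|X) = 0.2812 + 0.4439 = 0.7251 dits

Both sides equal 0.7251 dits. ✓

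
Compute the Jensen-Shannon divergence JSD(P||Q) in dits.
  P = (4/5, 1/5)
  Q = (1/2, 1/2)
0.0220 dits

Jensen-Shannon divergence is:
JSD(P||Q) = 0.5 × D_KL(P||M) + 0.5 × D_KL(Q||M)
where M = 0.5 × (P + Q) is the mixture distribution.

M = 0.5 × (4/5, 1/5) + 0.5 × (1/2, 1/2) = (13/20, 7/20)

D_KL(P||M) = 0.0235 dits
D_KL(Q||M) = 0.0205 dits

JSD(P||Q) = 0.5 × 0.0235 + 0.5 × 0.0205 = 0.0220 dits

Unlike KL divergence, JSD is symmetric and bounded: 0 ≤ JSD ≤ log(2).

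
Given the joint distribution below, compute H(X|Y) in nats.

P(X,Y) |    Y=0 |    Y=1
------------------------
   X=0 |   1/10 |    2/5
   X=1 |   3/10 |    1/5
0.6068 nats

Using the chain rule: H(X|Y) = H(X,Y) - H(Y)

First, compute H(X,Y) = 1.2799 nats

Marginal P(Y) = (2/5, 3/5)
H(Y) = 0.6730 nats

H(X|Y) = H(X,Y) - H(Y) = 1.2799 - 0.6730 = 0.6068 nats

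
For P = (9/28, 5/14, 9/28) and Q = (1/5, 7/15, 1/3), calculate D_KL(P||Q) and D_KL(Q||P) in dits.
D_KL(P||Q) = 0.0197, D_KL(Q||P) = 0.0183

KL divergence is not symmetric: D_KL(P||Q) ≠ D_KL(Q||P) in general.

D_KL(P||Q) = 0.0197 dits
D_KL(Q||P) = 0.0183 dits

No, they are not equal!

This asymmetry is why KL divergence is not a true distance metric.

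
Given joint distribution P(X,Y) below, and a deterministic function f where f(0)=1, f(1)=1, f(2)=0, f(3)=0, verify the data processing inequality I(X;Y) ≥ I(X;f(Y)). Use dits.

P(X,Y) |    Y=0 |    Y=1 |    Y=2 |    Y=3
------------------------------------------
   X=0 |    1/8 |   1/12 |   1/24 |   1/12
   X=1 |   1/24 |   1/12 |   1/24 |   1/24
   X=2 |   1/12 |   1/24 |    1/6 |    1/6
I(X;Y) = 0.0357, I(X;f(Y)) = 0.0262, inequality holds: 0.0357 ≥ 0.0262

Data Processing Inequality: For any Markov chain X → Y → Z, we have I(X;Y) ≥ I(X;Z).

Here Z = f(Y) is a deterministic function of Y, forming X → Y → Z.

Original I(X;Y) = 0.0357 dits

After applying f:
P(X,Z) where Z=f(Y):
- P(X,Z=0) = P(X,Y=2) + P(X,Y=3)
- P(X,Z=1) = P(X,Y=0) + P(X,Y=1)

I(X;Z) = I(X;f(Y)) = 0.0262 dits

Verification: 0.0357 ≥ 0.0262 ✓

Information cannot be created by processing; the function f can only lose information about X.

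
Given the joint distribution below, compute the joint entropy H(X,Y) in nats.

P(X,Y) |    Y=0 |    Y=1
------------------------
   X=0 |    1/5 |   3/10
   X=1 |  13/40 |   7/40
1.3534 nats

Joint entropy is H(X,Y) = -Σ_{x,y} p(x,y) log p(x,y).

Summing over all non-zero entries:
H(X,Y) = -[1/5·log_e(1/5) + 3/10·log_e(3/10) + 13/40·log_e(13/40) + 7/40·log_e(7/40)]
H(X,Y) = 1.3534 nats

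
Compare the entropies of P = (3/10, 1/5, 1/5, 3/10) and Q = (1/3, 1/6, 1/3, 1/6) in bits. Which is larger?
P

Computing entropies in bits:
H(P) = 1.9710
H(Q) = 1.9183

Distribution P has higher entropy.

Intuition: The distribution closer to uniform (more spread out) has higher entropy.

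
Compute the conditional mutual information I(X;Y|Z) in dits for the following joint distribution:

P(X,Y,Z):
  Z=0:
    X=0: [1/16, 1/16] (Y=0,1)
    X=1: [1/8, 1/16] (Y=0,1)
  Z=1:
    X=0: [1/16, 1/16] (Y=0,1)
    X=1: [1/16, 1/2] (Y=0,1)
0.0206 dits

Conditional mutual information: I(X;Y|Z) = H(X|Z) + H(Y|Z) - H(X,Y|Z)

H(Z) = 0.2697
H(X,Z) = 0.5026 → H(X|Z) = 0.2329
H(Y,Z) = 0.5026 → H(Y|Z) = 0.2329
H(X,Y,Z) = 0.7149 → H(X,Y|Z) = 0.4452

I(X;Y|Z) = 0.2329 + 0.2329 - 0.4452 = 0.0206 dits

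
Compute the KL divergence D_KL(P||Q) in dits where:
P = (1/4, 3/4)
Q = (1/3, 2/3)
0.0071 dits

KL divergence: D_KL(P||Q) = Σ p(x) log(p(x)/q(x))

Computing term by term:
  x=0: 1/4 × log_10[(1/4)/(1/3)] = 1/4 × -0.1249 = -0.0312
  x=1: 3/4 × log_10[(3/4)/(2/3)] = 3/4 × 0.0512 = 0.0384

D_KL(P||Q) = 0.0071 dits

Note: KL divergence is always non-negative and equals 0 iff P = Q.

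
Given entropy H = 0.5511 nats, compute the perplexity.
1.7352

Perplexity is e^H (or exp(H) for natural log).

H = 0.5511 nats
Perplexity = e^0.5511 = 1.7352

Interpretation: The model's uncertainty is equivalent to choosing uniformly among 1.7 options.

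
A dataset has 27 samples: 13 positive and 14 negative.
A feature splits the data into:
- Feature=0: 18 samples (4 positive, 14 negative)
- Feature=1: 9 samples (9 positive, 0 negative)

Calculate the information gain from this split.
0.4895 bits

Information Gain = H(Y) - H(Y|Feature)

Before split:
P(positive) = 13/27 = 0.4815
H(Y) = 0.9990 bits

After split:
Feature=0: H = 0.7642 bits (weight = 18/27)
Feature=1: H = 0.0000 bits (weight = 9/27)
H(Y|Feature) = (18/27)×0.7642 + (9/27)×0.0000 = 0.5095 bits

Information Gain = 0.9990 - 0.5095 = 0.4895 bits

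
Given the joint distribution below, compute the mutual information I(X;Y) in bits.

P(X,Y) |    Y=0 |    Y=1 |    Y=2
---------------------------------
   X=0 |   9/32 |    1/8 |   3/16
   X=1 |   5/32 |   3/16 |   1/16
0.0569 bits

Mutual information: I(X;Y) = H(X) + H(Y) - H(X,Y)

Marginals:
P(X) = (19/32, 13/32), H(X) = 0.9745 bits
P(Y) = (7/16, 5/16, 1/4), H(Y) = 1.5462 bits

Joint entropy: H(X,Y) = 2.4638 bits

I(X;Y) = 0.9745 + 1.5462 - 2.4638 = 0.0569 bits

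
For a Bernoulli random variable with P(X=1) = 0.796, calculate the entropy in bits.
0.7299 bits

The binary entropy function is:
H(p) = -p log(p) - (1-p) log(1-p)

H(0.796) = -0.796 × log_2(0.796) - 0.204 × log_2(0.204)
H(0.796) = 0.7299 bits

Note: Binary entropy is maximized at p=0.5 (H=1 bit) and minimized at p=0 or p=1 (H=0).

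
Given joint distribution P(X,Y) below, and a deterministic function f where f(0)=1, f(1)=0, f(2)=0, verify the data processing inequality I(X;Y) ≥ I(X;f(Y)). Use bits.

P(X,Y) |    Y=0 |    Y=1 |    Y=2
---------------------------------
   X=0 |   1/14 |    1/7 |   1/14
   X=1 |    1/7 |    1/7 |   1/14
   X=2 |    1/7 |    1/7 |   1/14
I(X;Y) = 0.0150, I(X;f(Y)) = 0.0150, inequality holds: 0.0150 ≥ 0.0150

Data Processing Inequality: For any Markov chain X → Y → Z, we have I(X;Y) ≥ I(X;Z).

Here Z = f(Y) is a deterministic function of Y, forming X → Y → Z.

Original I(X;Y) = 0.0150 bits

After applying f:
P(X,Z) where Z=f(Y):
- P(X,Z=0) = P(X,Y=1) + P(X,Y=2)
- P(X,Z=1) = P(X,Y=0)

I(X;Z) = I(X;f(Y)) = 0.0150 bits

Verification: 0.0150 ≥ 0.0150 ✓

Information cannot be created by processing; the function f can only lose information about X.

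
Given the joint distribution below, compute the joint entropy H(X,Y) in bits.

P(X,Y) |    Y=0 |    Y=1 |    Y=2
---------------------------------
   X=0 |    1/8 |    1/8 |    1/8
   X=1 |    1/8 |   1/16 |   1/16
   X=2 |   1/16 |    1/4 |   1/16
3.0000 bits

Joint entropy is H(X,Y) = -Σ_{x,y} p(x,y) log p(x,y).

Summing over all non-zero entries:
H(X,Y) = -[1/8·log_2(1/8) + 1/8·log_2(1/8) + 1/8·log_2(1/8) + 1/8·log_2(1/8) + 1/16·log_2(1/16) + 1/16·log_2(1/16) + 1/16·log_2(1/16) + 1/4·log_2(1/4) + 1/16·log_2(1/16)]
H(X,Y) = 3.0000 bits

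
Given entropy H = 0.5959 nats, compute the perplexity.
1.8147

Perplexity is e^H (or exp(H) for natural log).

H = 0.5959 nats
Perplexity = e^0.5959 = 1.8147

Interpretation: The model's uncertainty is equivalent to choosing uniformly among 1.8 options.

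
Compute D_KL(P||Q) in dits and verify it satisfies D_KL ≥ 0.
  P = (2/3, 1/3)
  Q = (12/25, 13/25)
0.0307 dits

KL divergence satisfies the Gibbs inequality: D_KL(P||Q) ≥ 0 for all distributions P, Q.

D_KL(P||Q) = Σ p(x) log(p(x)/q(x))
Term by term:
  x=0: 2/3 × log_10[(2/3)/(12/25)] = 0.0951
  x=1: 1/3 × log_10[(1/3)/(13/25)] = -0.0644
D_KL(P||Q) = 0.0307 dits

D_KL(P||Q) = 0.0307 ≥ 0 ✓

This non-negativity is a fundamental property: relative entropy cannot be negative because it measures how different Q is from P.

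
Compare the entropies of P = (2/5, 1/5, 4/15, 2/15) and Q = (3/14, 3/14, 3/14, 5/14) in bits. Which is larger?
Q

Computing entropies in bits:
H(P) = 1.8892
H(Q) = 1.9592

Distribution Q has higher entropy.

Intuition: The distribution closer to uniform (more spread out) has higher entropy.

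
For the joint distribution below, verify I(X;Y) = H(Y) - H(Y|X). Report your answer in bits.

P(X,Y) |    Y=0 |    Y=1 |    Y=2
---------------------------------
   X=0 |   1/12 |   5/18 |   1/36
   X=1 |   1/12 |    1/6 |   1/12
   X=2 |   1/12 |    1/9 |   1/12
I(X;Y) = 0.0683 bits

Mutual information has multiple equivalent forms:
- I(X;Y) = H(X) - H(X|Y)
- I(X;Y) = H(Y) - H(Y|X)
- I(X;Y) = H(X) + H(Y) - H(X,Y)

Computing all quantities:
H(X) = 1.5715, H(Y) = 1.4305, H(X,Y) = 2.9337
H(X|Y) = 1.5032, H(Y|X) = 1.3622

Verification:
H(X) - H(X|Y) = 1.5715 - 1.5032 = 0.0683
H(Y) - H(Y|X) = 1.4305 - 1.3622 = 0.0683
H(X) + H(Y) - H(X,Y) = 1.5715 + 1.4305 - 2.9337 = 0.0683

All forms give I(X;Y) = 0.0683 bits. ✓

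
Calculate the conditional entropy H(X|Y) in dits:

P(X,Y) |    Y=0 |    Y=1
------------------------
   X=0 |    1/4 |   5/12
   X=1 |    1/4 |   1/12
0.2484 dits

Using the chain rule: H(X|Y) = H(X,Y) - H(Y)

First, compute H(X,Y) = 0.5494 dits

Marginal P(Y) = (1/2, 1/2)
H(Y) = 0.3010 dits

H(X|Y) = H(X,Y) - H(Y) = 0.5494 - 0.3010 = 0.2484 dits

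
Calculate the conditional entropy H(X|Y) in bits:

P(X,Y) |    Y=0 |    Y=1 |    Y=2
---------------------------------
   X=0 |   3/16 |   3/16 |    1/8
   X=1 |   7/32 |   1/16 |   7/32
0.9324 bits

Using the chain rule: H(X|Y) = H(X,Y) - H(Y)

First, compute H(X,Y) = 2.4899 bits

Marginal P(Y) = (13/32, 1/4, 11/32)
H(Y) = 1.5575 bits

H(X|Y) = H(X,Y) - H(Y) = 2.4899 - 1.5575 = 0.9324 bits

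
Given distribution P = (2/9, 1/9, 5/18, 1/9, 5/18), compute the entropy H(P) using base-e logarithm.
1.5341 nats

Shannon entropy is H(X) = -Σ p(x) log p(x).

For P = (2/9, 1/9, 5/18, 1/9, 5/18):
H = -2/9 × log_e(2/9) -1/9 × log_e(1/9) -5/18 × log_e(5/18) -1/9 × log_e(1/9) -5/18 × log_e(5/18)
H = 1.5341 nats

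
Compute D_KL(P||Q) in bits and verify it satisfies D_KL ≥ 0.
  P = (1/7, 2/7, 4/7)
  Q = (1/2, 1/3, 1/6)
0.6940 bits

KL divergence satisfies the Gibbs inequality: D_KL(P||Q) ≥ 0 for all distributions P, Q.

D_KL(P||Q) = Σ p(x) log(p(x)/q(x))
Term by term:
  x=0: 1/7 × log_2[(1/7)/(1/2)] = -0.2582
  x=1: 2/7 × log_2[(2/7)/(1/3)] = -0.0635
  x=2: 4/7 × log_2[(4/7)/(1/6)] = 1.0158
D_KL(P||Q) = 0.6940 bits

D_KL(P||Q) = 0.6940 ≥ 0 ✓

This non-negativity is a fundamental property: relative entropy cannot be negative because it measures how different Q is from P.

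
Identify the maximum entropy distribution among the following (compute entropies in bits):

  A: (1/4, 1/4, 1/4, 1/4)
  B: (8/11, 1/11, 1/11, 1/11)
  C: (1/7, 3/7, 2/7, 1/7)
A

For a discrete distribution over n outcomes, entropy is maximized by the uniform distribution.

Computing entropies:
H(A) = 2.0000 bits
H(B) = 1.2776 bits
H(C) = 1.8424 bits

The uniform distribution (where all probabilities equal 1/4) achieves the maximum entropy of log_2(4) = 2.0000 bits.

Distribution A has the highest entropy.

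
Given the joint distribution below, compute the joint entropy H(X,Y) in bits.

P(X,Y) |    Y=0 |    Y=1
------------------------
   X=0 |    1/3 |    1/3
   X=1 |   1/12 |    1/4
1.8554 bits

Joint entropy is H(X,Y) = -Σ_{x,y} p(x,y) log p(x,y).

Summing over all non-zero entries:
H(X,Y) = -[1/3·log_2(1/3) + 1/3·log_2(1/3) + 1/12·log_2(1/12) + 1/4·log_2(1/4)]
H(X,Y) = 1.8554 bits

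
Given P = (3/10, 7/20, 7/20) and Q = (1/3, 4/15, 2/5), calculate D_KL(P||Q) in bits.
0.0243 bits

KL divergence: D_KL(P||Q) = Σ p(x) log(p(x)/q(x))

Computing term by term:
  x=0: 3/10 × log_2[(3/10)/(1/3)] = 3/10 × -0.1520 = -0.0456
  x=1: 7/20 × log_2[(7/20)/(4/15)] = 7/20 × 0.3923 = 0.1373
  x=2: 7/20 × log_2[(7/20)/(2/5)] = 7/20 × -0.1926 = -0.0674

D_KL(P||Q) = 0.0243 bits

Note: KL divergence is always non-negative and equals 0 iff P = Q.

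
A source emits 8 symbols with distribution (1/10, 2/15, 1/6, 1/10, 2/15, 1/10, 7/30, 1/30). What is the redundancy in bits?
0.1440 bits

Redundancy measures how far a source is from maximum entropy:
R = H_max - H(X)

Maximum entropy for 8 symbols: H_max = log_2(8) = 3.0000 bits
Actual entropy: H(X) = 2.8560 bits
Redundancy: R = 3.0000 - 2.8560 = 0.1440 bits

This redundancy represents potential for compression: the source could be compressed by 0.1440 bits per symbol.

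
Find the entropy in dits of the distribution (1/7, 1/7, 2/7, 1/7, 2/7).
0.6731 dits

Shannon entropy is H(X) = -Σ p(x) log p(x).

For P = (1/7, 1/7, 2/7, 1/7, 2/7):
H = -1/7 × log_10(1/7) -1/7 × log_10(1/7) -2/7 × log_10(2/7) -1/7 × log_10(1/7) -2/7 × log_10(2/7)
H = 0.6731 dits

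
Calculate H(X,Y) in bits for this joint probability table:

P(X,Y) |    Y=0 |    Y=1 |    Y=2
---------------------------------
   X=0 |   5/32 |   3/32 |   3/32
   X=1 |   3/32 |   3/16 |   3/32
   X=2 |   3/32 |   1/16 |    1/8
3.0971 bits

Joint entropy is H(X,Y) = -Σ_{x,y} p(x,y) log p(x,y).

Summing over all non-zero entries:
H(X,Y) = -[5/32·log_2(5/32) + 3/32·log_2(3/32) + 3/32·log_2(3/32) + 3/32·log_2(3/32) + 3/16·log_2(3/16) + 3/32·log_2(3/32) + 3/32·log_2(3/32) + 1/16·log_2(1/16) + 1/8·log_2(1/8)]
H(X,Y) = 3.0971 bits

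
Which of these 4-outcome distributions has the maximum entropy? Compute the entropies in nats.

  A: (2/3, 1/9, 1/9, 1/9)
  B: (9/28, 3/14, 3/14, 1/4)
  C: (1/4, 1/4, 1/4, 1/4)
C

For a discrete distribution over n outcomes, entropy is maximized by the uniform distribution.

Computing entropies:
H(A) = 1.0027 nats
H(B) = 1.3716 nats
H(C) = 1.3863 nats

The uniform distribution (where all probabilities equal 1/4) achieves the maximum entropy of log_e(4) = 1.3863 nats.

Distribution C has the highest entropy.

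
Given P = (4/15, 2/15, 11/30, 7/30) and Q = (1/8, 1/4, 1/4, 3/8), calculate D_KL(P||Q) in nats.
0.1480 nats

KL divergence: D_KL(P||Q) = Σ p(x) log(p(x)/q(x))

Computing term by term:
  x=0: 4/15 × log_e[(4/15)/(1/8)] = 4/15 × 0.7577 = 0.2020
  x=1: 2/15 × log_e[(2/15)/(1/4)] = 2/15 × -0.6286 = -0.0838
  x=2: 11/30 × log_e[(11/30)/(1/4)] = 11/30 × 0.3830 = 0.1404
  x=3: 7/30 × log_e[(7/30)/(3/8)] = 7/30 × -0.4745 = -0.1107

D_KL(P||Q) = 0.1480 nats

Note: KL divergence is always non-negative and equals 0 iff P = Q.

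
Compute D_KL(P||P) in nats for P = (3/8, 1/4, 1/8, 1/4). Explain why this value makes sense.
0.0000 nats

KL divergence satisfies the Gibbs inequality: D_KL(P||Q) ≥ 0 for all distributions P, Q.

D_KL(P||Q) = Σ p(x) log(p(x)/q(x))
Each term is p(x) × log_e(p(x)/p(x)) = p(x) × log_e(1) = 0, so the sum is 0.
D_KL(P||Q) = 0.0000 nats

When P = Q, the KL divergence is exactly 0, as there is no 'divergence' between identical distributions.

This non-negativity is a fundamental property: relative entropy cannot be negative because it measures how different Q is from P.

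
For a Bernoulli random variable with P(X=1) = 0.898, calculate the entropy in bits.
0.4753 bits

The binary entropy function is:
H(p) = -p log(p) - (1-p) log(1-p)

H(0.898) = -0.898 × log_2(0.898) - 0.102 × log_2(0.102)
H(0.898) = 0.4753 bits

Note: Binary entropy is maximized at p=0.5 (H=1 bit) and minimized at p=0 or p=1 (H=0).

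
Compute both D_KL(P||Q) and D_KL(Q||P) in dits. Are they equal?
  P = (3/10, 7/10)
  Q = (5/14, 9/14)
D_KL(P||Q) = 0.0032, D_KL(Q||P) = 0.0033

KL divergence is not symmetric: D_KL(P||Q) ≠ D_KL(Q||P) in general.

D_KL(P||Q) = 0.0032 dits
D_KL(Q||P) = 0.0033 dits

No, they are not equal!

This asymmetry is why KL divergence is not a true distance metric.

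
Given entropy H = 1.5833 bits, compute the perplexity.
2.9965

Perplexity is 2^H (or exp(H) for natural log).

H = 1.5833 bits
Perplexity = 2^1.5833 = 2.9965

Interpretation: The model's uncertainty is equivalent to choosing uniformly among 3.0 options.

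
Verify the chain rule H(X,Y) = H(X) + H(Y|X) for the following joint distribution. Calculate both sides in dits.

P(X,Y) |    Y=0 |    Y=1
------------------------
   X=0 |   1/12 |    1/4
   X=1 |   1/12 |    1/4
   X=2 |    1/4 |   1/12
H(X,Y) = 0.7213, H(X) = 0.4771, H(Y|X) = 0.2442 (all in dits)

Chain rule: H(X,Y) = H(X) + H(Y|X)

Left side — joint entropy directly:
H(X,Y) = -Σ p(x,y) log p(x,y) = 0.7213 dits

Right side — compute H(Y|X) from the conditional distributions:
P(X) = (1/3, 1/3, 1/3), so H(X) = 0.4771 dits
H(Y|X) = Σ_x P(X=x) · H(Y|X=x):
  P(Y|X=0) = (1/4, 3/4), H(Y|X=0) = 0.2442, weight P(X=0) = 1/3
  P(Y|X=1) = (1/4, 3/4), H(Y|X=1) = 0.2442, weight P(X=1) = 1/3
  P(Y|X=2) = (3/4, 1/4), H(Y|X=2) = 0.2442, weight P(X=2) = 1/3
H(Y|X) = 0.2442 dits

H(X) + H(Y|X) = 0.4771 + 0.2442 = 0.7213 dits

Both sides equal 0.7213 dits. ✓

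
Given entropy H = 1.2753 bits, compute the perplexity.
2.4205

Perplexity is 2^H (or exp(H) for natural log).

H = 1.2753 bits
Perplexity = 2^1.2753 = 2.4205

Interpretation: The model's uncertainty is equivalent to choosing uniformly among 2.4 options.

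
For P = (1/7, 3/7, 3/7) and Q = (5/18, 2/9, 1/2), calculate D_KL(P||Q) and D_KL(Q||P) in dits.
D_KL(P||Q) = 0.0523, D_KL(Q||P) = 0.0503

KL divergence is not symmetric: D_KL(P||Q) ≠ D_KL(Q||P) in general.

D_KL(P||Q) = 0.0523 dits
D_KL(Q||P) = 0.0503 dits

No, they are not equal!

This asymmetry is why KL divergence is not a true distance metric.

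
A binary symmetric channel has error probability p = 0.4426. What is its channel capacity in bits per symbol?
0.0095 bits

For a binary symmetric channel (BSC) with error probability p:
Capacity C = 1 - H(p) bits per symbol

where H(p) = -p log₂(p) - (1-p) log₂(1-p) is the binary entropy function.

H(0.4426) = 0.9905 bits
C = 1 - 0.9905 = 0.0095 bits per symbol

This means we can reliably transmit up to 0.0095 bits of information per channel use.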